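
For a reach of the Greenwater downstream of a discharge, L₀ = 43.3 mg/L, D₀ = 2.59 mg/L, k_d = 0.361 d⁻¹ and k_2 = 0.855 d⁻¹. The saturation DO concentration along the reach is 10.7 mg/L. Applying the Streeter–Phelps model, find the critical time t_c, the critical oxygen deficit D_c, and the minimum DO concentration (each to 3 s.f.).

t_c ≈ 1.57 d; D_c ≈ 10.4 mg/L; min DO ≈ 0.337 mg/L

With k_2/k_d = 2.368 and 1 − D₀(k_2−k_d)/(k_d L₀) = 0.9181,
t_c = ln(2.368 × 0.9181) / (0.855 − 0.361) = ln(2.175) / 0.4940 = 0.7768/0.4940 = 1.573 d.
L(t_c) = L₀ e^(−k_d t_c) = 43.3 × 0.5668 = 24.54 mg/L, and at the critical point k_2 D_c = k_d L, so D_c = (0.361/0.855) × 24.54 = 10.36 mg/L.
Minimum DO = C_s − D_c = 10.7 − 10.36 = 0.3369 mg/L.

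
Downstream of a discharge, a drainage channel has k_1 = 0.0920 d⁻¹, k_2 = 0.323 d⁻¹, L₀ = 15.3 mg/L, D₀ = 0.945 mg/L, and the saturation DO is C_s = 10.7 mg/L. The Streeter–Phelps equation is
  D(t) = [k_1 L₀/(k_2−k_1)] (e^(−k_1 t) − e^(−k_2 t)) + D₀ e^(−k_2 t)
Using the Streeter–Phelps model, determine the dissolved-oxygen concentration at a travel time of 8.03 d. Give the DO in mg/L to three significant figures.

k_1 L₀/(k_2−k_1) = 0.0920×15.3/(0.323−0.0920) = 1.408/0.2310 = 6.094 mg/L.
e^(−k_1 t) = e^(−0.0920×8.030) = 0.4777; e^(−k_2 t) = e^(−0.323×8.030) = 0.07474.
D = 6.094 × (0.4777 − 0.07474) + 0.945 × 0.07474 = 2.455 + 0.07063 = 2.526 mg/L.
DO = C_s − D = 10.7 − 2.526 = 8.174 mg/L.

DO ≈ 8.17 mg/L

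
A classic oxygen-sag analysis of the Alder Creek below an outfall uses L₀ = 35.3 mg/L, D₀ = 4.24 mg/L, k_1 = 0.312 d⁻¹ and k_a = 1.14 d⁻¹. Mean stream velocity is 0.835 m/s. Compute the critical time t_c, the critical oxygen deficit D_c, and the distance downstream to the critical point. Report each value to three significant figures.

At the critical point dD/dt = 0, so k_1 L₀ e^(−k_1 t) = k_a D. Substituting D(t) from the Streeter–Phelps equation and solving for t gives
t_c = ln[(k_a/k_1)(1 − D₀(k_a−k_1)/(k_1 L₀))] / (k_a−k_1).
Here k_a−k_1 = 0.8280 d⁻¹ and 1 − D₀(k_a−k_1)/(k_1 L₀) = 1 − 4.24×0.8280/(0.312×35.3) = 0.6812, so
t_c = ln(3.654 × 0.6812) / 0.8280 = 0.9119 / 0.8280 = 1.101 d.
D_c = (k_1/k_a) L₀ e^(−k_1 t_c) = (0.312/1.14) × 35.3 × e^(−0.312×1.101) = 0.2737 × 35.3 × 0.7092 = 6.852 mg/L.
x_c = v t_c = 0.835 m/s × 1.101 d × 86400 s/d = 79460 m ≈ 79.5 km.

t_c ≈ 1.10 d; D_c ≈ 6.85 mg/L; x_c ≈ 79.5 km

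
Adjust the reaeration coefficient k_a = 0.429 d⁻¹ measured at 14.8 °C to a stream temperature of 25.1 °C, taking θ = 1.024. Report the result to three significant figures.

k_a(T₂) = k_a(T₁) · θ^(T₂−T₁) = 0.429 × 1.024^(25.1−14.8)
= 0.429 × 1.024^10.3 = 0.429 × 1.277 = 0.5477 d⁻¹.

k_a ≈ 0.548 d⁻¹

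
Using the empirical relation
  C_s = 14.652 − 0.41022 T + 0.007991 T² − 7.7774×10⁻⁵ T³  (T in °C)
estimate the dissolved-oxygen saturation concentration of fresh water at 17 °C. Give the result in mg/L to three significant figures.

C_s ≈ 9.61 mg/L

C_s = 14.652 − 0.41022×17 + 0.007991×17² − 7.7774×10⁻⁵×17³ = 9.606 mg/L.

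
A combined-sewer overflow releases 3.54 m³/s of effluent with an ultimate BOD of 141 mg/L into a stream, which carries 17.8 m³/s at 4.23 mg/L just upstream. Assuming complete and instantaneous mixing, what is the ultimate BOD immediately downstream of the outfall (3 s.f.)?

Flow-weighted mixing: C = (Q_r C_r + Q_w C_w)/(Q_r + Q_w)
= (17.8×4.23 + 3.54×141)/(17.8 + 3.54) = 574.4/21.34 = 26.92 mg/L.

26.9 mg/L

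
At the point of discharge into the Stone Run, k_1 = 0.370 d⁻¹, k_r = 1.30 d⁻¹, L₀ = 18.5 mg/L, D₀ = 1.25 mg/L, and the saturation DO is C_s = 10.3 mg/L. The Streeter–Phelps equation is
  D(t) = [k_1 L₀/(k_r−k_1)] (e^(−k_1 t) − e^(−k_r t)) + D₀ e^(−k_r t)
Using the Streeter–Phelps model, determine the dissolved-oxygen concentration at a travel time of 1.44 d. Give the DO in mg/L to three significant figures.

DO ≈ 6.92 mg/L

k_1 L₀/(k_r−k_1) = 0.370×18.5/(1.30−0.370) = 6.845/0.9300 = 7.360 mg/L.
e^(−k_1 t) = e^(−0.370×1.440) = 0.5870; e^(−k_r t) = e^(−1.30×1.440) = 0.1538.
D = 7.360 × (0.5870 − 0.1538) + 1.25 × 0.1538 = 3.188 + 0.1923 = 3.380 mg/L.
DO = C_s − D = 10.3 − 3.380 = 6.920 mg/L.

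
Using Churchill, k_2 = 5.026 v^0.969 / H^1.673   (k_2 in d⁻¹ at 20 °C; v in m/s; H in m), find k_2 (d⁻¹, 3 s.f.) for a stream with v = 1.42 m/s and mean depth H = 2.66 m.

k_2 = 5.026 × 1.42^0.969 / 2.66^1.673 = 5.026 × 1.405 / 5.138 = 1.374 d⁻¹.

k_2 ≈ 1.37 d⁻¹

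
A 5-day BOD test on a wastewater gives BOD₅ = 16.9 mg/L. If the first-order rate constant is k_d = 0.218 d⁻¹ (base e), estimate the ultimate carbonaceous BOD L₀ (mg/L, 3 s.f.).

BOD₅ = L₀(1 − e^(−5k_d)) ⇒ L₀ = BOD₅ / (1 − e^(−5×0.218))
= 16.9 / (1 − 0.3362) = 16.9 / 0.6638 = 25.46 mg/L.

L₀ ≈ 25.5 mg/L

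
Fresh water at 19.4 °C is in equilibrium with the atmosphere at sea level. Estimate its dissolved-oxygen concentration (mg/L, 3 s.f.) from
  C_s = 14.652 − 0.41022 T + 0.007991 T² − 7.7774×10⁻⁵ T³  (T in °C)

C_s = 14.652 − 0.41022×19.4 + 0.007991×19.4² − 7.7774×10⁻⁵×19.4³ = 9.133 mg/L.

C_s ≈ 9.13 mg/L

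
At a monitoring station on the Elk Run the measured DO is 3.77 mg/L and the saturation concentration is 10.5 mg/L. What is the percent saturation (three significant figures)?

35.9 % saturation

% saturation = C/C_s × 100 = 3.77/10.5 × 100 = 35.9 %.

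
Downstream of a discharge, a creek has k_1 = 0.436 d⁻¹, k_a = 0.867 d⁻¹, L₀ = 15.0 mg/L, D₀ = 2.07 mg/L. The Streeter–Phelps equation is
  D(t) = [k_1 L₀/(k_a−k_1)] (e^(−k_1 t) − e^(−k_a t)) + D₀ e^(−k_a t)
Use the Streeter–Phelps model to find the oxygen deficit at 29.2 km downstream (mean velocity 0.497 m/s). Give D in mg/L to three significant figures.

D ≈ 4.01 mg/L

Travel time t = x/v = 29.2 km / (0.497 m/s) = 29200 m / 0.497 m/s = 58750 s = 0.6800 d.
k_1 L₀/(k_a−k_1) = 0.436×15.0/(0.867−0.436) = 6.540/0.4310 = 15.17 mg/L.
e^(−k_1 t) = e^(−0.436×0.6800) = 0.7434; e^(−k_a t) = e^(−0.867×0.6800) = 0.5546.
D = 15.17 × (0.7434 − 0.5546) + 2.07 × 0.5546 = 2.866 + 1.148 = 4.014 mg/L.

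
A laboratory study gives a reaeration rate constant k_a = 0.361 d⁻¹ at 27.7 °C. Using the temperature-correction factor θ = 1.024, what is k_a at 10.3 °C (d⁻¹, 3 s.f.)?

k_a ≈ 0.239 d⁻¹

k_a(T₂) = k_a(T₁) · θ^(T₂−T₁) = 0.361 × 1.024^(10.3−27.7)
= 0.361 × 1.024^-17.4 = 0.361 × 0.6619 = 0.2389 d⁻¹.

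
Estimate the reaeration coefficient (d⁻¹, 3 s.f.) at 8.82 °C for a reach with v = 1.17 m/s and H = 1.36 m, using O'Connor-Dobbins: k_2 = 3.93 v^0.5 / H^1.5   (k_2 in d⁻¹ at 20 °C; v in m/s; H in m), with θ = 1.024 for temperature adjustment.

k_2(20) = 3.93 × 1.17^0.5 / 1.36^1.5 = 3.93 × 1.082 / 1.586 = 2.680 d⁻¹.
k_2(8.82) = 2.680 × 1.024^(8.82−20) = 2.680 × 0.7671 = 2.056 d⁻¹.

k_2 ≈ 2.06 d⁻¹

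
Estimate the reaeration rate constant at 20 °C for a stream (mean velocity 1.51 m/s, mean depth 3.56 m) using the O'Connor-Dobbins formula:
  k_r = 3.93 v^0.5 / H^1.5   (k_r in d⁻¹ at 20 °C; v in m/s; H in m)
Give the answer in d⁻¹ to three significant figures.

k_r ≈ 0.719 d⁻¹

k_r = 3.93 × 1.51^0.5 / 3.56^1.5 = 3.93 × 1.229 / 6.717 = 0.7190 d⁻¹.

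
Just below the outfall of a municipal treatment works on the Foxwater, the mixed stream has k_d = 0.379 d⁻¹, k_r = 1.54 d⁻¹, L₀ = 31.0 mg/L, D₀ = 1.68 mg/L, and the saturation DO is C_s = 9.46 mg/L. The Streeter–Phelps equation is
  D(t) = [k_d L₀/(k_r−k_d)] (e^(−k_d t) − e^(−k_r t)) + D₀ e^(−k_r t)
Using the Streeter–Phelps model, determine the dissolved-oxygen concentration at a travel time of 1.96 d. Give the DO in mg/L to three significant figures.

DO ≈ 5.06 mg/L

k_d L₀/(k_r−k_d) = 0.379×31.0/(1.54−0.379) = 11.75/1.161 = 10.12 mg/L.
e^(−k_d t) = e^(−0.379×1.960) = 0.4758; e^(−k_r t) = e^(−1.54×1.960) = 0.04888.
D = 10.12 × (0.4758 − 0.04888) + 1.68 × 0.04888 = 4.320 + 0.08212 = 4.402 mg/L.
DO = C_s − D = 9.46 − 4.402 = 5.058 mg/L.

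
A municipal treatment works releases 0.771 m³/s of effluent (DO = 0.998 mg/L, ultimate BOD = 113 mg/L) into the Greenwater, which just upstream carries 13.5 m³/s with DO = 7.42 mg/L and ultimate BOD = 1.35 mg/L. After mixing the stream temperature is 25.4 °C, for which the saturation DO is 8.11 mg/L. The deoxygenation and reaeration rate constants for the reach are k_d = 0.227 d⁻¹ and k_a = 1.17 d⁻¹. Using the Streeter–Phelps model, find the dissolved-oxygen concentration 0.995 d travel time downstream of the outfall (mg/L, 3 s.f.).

DO ≈ 6.92 mg/L

Mixed DO = (13.5×7.42 + 0.771×0.998)/(13.5+0.771) = 100.9/14.27 = 7.073 mg/L.
Mixed L₀ = (13.5×1.35 + 0.771×113)/(14.27) = 105.3/14.27 = 7.382 mg/L.
Initial deficit D₀ = C_s − DO₀ = 8.11 − 7.073 = 1.037 mg/L.
D(0.995) = [0.227×7.382/(1.17−0.227)](e^(−0.227×0.995) − e^(−1.17×0.995)) + 1.037 e^(−1.17×0.995)
= 1.777 × (0.7978 − 0.3122) + 1.037 × 0.3122 = 1.187 mg/L.
DO = 8.11 − 1.187 = 6.923 mg/L.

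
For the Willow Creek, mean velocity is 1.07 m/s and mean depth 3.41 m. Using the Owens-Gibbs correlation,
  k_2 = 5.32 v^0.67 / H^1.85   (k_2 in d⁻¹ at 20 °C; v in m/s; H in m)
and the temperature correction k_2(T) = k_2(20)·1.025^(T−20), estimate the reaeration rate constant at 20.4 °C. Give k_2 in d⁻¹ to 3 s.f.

k_2(20) = 5.32 × 1.07^0.67 / 3.41^1.85 = 5.32 × 1.046 / 9.674 = 0.5754 d⁻¹.
k_2(20.4) = 0.5754 × 1.025^(20.4−20) = 0.5754 × 1.010 = 0.5812 d⁻¹.

k_2 ≈ 0.581 d⁻¹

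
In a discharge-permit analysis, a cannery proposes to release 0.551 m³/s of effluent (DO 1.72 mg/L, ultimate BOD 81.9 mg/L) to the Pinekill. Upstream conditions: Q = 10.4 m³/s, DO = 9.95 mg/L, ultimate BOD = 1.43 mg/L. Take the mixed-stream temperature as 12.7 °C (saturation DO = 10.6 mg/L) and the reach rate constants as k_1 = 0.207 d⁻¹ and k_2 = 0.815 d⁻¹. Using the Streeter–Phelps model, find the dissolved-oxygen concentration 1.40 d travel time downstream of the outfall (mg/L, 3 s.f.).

Mixed DO = (10.4×9.95 + 0.551×1.72)/(10.4+0.551) = 104.4/10.95 = 9.536 mg/L.
Mixed L₀ = (10.4×1.43 + 0.551×81.9)/(10.95) = 60.00/10.95 = 5.479 mg/L.
Initial deficit D₀ = C_s − DO₀ = 10.6 − 9.536 = 1.064 mg/L.
D(1.40) = [0.207×5.479/(0.815−0.207)](e^(−0.207×1.40) − e^(−0.815×1.40)) + 1.064 e^(−0.815×1.40)
= 1.865 × (0.7484 − 0.3195) + 1.064 × 0.3195 = 1.140 mg/L.
DO = 10.6 − 1.140 = 9.460 mg/L.

DO ≈ 9.46 mg/L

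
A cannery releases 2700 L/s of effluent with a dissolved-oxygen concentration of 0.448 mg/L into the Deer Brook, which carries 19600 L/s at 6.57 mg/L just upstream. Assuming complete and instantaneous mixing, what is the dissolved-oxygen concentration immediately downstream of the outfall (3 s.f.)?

Flow-weighted mixing: C = (Q_r C_r + Q_w C_w)/(Q_r + Q_w)
= (19600×6.57 + 2700×0.448)/(19600 + 2700) = 130000/22300 = 5.829 mg/L.

5.83 mg/L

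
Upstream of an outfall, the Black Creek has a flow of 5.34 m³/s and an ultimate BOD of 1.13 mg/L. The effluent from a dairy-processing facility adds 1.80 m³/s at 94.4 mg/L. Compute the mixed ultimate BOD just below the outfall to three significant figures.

Flow-weighted mixing: C = (Q_r C_r + Q_w C_w)/(Q_r + Q_w)
= (5.34×1.13 + 1.80×94.4)/(5.34 + 1.80) = 176.0/7.140 = 24.64 mg/L.

24.6 mg/L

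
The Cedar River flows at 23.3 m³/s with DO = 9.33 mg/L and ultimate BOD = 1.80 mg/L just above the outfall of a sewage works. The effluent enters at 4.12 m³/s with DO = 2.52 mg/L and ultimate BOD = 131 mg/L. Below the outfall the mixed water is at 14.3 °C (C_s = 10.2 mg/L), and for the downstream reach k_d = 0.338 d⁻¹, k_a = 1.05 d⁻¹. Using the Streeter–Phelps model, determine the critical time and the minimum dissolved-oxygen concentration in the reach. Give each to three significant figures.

Mixed DO = (23.3×9.33 + 4.12×2.52)/(23.3+4.12) = 227.8/27.42 = 8.307 mg/L.
Mixed L₀ = (23.3×1.80 + 4.12×131)/(27.42) = 581.7/27.42 = 21.21 mg/L.
Initial deficit D₀ = C_s − DO₀ = 10.2 − 8.307 = 1.893 mg/L.
t_c = (1/0.7120) ln[(1.05/0.338)(1 − 1.893×0.7120/(0.338×21.21))] = 1.404 × ln(2.522) = 1.299 d.
D_c = (0.338/1.05) × 21.21 × e^(−0.338×1.299) = 0.3219 × 21.21 × 0.6445 = 4.401 mg/L.
Minimum DO = 10.2 − 4.401 = 5.799 mg/L.

t_c ≈ 1.30 d; minimum DO ≈ 5.80 mg/L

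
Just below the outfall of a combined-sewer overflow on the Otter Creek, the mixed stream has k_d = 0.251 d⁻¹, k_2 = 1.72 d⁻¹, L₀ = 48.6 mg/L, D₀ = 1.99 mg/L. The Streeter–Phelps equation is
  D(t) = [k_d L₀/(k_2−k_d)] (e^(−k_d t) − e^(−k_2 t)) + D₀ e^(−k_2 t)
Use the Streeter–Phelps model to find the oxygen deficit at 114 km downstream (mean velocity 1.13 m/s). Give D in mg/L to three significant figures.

Travel time t = x/v = 114 km / (1.13 m/s) = 114000 m / 1.13 m/s = 100900 s = 1.168 d.
k_d L₀/(k_2−k_d) = 0.251×48.6/(1.72−0.251) = 12.20/1.469 = 8.304 mg/L.
e^(−k_d t) = e^(−0.251×1.168) = 0.7460; e^(−k_2 t) = e^(−1.72×1.168) = 0.1342.
D = 8.304 × (0.7460 − 0.1342) + 1.99 × 0.1342 = 5.080 + 0.2671 = 5.347 mg/L.

D ≈ 5.35 mg/L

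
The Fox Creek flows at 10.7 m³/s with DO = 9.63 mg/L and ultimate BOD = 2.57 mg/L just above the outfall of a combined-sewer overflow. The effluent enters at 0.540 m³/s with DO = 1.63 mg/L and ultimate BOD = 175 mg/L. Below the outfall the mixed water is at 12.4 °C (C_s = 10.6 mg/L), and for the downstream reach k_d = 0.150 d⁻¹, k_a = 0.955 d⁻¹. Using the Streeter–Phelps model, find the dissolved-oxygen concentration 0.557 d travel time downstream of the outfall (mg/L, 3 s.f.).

DO ≈ 9.13 mg/L

Mixed DO = (10.7×9.63 + 0.540×1.63)/(10.7+0.540) = 103.9/11.24 = 9.246 mg/L.
Mixed L₀ = (10.7×2.57 + 0.540×175)/(11.24) = 122.0/11.24 = 10.85 mg/L.
Initial deficit D₀ = C_s − DO₀ = 10.6 − 9.246 = 1.354 mg/L.
D(0.557) = [0.150×10.85/(0.955−0.150)](e^(−0.150×0.557) − e^(−0.955×0.557)) + 1.354 e^(−0.955×0.557)
= 2.022 × (0.9198 − 0.5875) + 1.354 × 0.5875 = 1.468 mg/L.
DO = 10.6 − 1.468 = 9.132 mg/L.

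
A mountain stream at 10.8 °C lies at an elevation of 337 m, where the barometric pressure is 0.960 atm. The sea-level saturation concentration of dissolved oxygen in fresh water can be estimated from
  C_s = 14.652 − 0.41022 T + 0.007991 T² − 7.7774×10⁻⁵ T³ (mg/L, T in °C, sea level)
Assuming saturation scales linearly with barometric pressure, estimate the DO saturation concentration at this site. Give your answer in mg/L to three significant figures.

At sea level: C_s = 14.652 − 0.41022×10.8 + 0.007991×10.8² − 7.7774×10⁻⁵×10.8³ = 11.06 mg/L.
Pressure correction: C_s' = 11.06 × 0.960 = 10.61 mg/L.

C_s ≈ 10.6 mg/L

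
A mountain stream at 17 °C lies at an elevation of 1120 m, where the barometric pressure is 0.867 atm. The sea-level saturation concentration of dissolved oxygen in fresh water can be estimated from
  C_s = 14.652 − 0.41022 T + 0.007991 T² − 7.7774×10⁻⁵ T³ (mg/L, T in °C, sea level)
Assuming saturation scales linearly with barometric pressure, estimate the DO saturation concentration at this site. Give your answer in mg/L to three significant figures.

At sea level: C_s = 14.652 − 0.41022×17 + 0.007991×17² − 7.7774×10⁻⁵×17³ = 9.606 mg/L.
Pressure correction: C_s' = 9.606 × 0.867 = 8.328 mg/L.

C_s ≈ 8.33 mg/L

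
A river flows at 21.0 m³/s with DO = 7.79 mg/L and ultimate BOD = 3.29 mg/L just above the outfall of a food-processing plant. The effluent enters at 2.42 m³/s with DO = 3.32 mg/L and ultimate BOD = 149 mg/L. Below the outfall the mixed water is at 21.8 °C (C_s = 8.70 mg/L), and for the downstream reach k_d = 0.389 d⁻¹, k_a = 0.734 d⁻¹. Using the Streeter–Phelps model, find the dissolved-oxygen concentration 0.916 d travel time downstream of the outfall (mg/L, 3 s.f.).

DO ≈ 4.07 mg/L

Mixed DO = (21.0×7.79 + 2.42×3.32)/(21.0+2.42) = 171.6/23.42 = 7.328 mg/L.
Mixed L₀ = (21.0×3.29 + 2.42×149)/(23.42) = 429.7/23.42 = 18.35 mg/L.
Initial deficit D₀ = C_s − DO₀ = 8.70 − 7.328 = 1.372 mg/L.
D(0.916) = [0.389×18.35/(0.734−0.389)](e^(−0.389×0.916) − e^(−0.734×0.916)) + 1.372 e^(−0.734×0.916)
= 20.69 × (0.7002 − 0.5105) + 1.372 × 0.5105 = 4.625 mg/L.
DO = 8.70 − 4.625 = 4.075 mg/L.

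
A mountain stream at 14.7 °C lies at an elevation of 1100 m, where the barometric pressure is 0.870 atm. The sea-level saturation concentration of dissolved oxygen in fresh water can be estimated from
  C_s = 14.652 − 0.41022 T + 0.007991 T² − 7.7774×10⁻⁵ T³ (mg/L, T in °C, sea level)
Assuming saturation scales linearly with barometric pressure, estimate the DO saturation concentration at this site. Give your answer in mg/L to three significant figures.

C_s ≈ 8.79 mg/L

At sea level: C_s = 14.652 − 0.41022×14.7 + 0.007991×14.7² − 7.7774×10⁻⁵×14.7³ = 10.10 mg/L.
Pressure correction: C_s' = 10.10 × 0.870 = 8.788 mg/L.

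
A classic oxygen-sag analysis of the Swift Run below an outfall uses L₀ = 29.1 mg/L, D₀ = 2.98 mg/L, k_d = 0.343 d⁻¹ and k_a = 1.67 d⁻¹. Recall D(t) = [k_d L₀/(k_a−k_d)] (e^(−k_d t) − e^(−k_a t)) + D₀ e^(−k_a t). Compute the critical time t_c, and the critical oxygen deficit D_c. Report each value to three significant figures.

t_c ≈ 0.813 d; D_c ≈ 4.52 mg/L

At the critical point dD/dt = 0, so k_d L₀ e^(−k_d t) = k_a D. Substituting D(t) from the Streeter–Phelps equation and solving for t gives
t_c = ln[(k_a/k_d)(1 − D₀(k_a−k_d)/(k_d L₀))] / (k_a−k_d).
Here k_a−k_d = 1.327 d⁻¹ and 1 − D₀(k_a−k_d)/(k_d L₀) = 1 − 2.98×1.327/(0.343×29.1) = 0.6038, so
t_c = ln(4.869 × 0.6038) / 1.327 = 1.078 / 1.327 = 0.8126 d.
L(t_c) = L₀ e^(−k_d t_c) = 29.1 × 0.7567 = 22.02 mg/L, and at the critical point k_a D_c = k_d L, so D_c = (0.343/1.67) × 22.02 = 4.523 mg/L.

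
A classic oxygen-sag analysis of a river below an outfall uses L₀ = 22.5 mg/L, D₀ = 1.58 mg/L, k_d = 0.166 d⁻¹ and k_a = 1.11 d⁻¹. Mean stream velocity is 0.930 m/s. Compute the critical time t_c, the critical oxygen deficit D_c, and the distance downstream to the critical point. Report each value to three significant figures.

At the critical point dD/dt = 0, so k_d L₀ e^(−k_d t) = k_a D. Substituting D(t) from the Streeter–Phelps equation and solving for t gives
t_c = ln[(k_a/k_d)(1 − D₀(k_a−k_d)/(k_d L₀))] / (k_a−k_d).
Here k_a−k_d = 0.9440 d⁻¹ and 1 − D₀(k_a−k_d)/(k_d L₀) = 1 − 1.58×0.9440/(0.166×22.5) = 0.6007, so
t_c = ln(6.687 × 0.6007) / 0.9440 = 1.390 / 0.9440 = 1.473 d.
D_c = (k_d/k_a) L₀ e^(−k_d t_c) = (0.166/1.11) × 22.5 × e^(−0.166×1.473) = 0.1495 × 22.5 × 0.7831 = 2.635 mg/L.
x_c = v t_c = 0.930 m/s × 1.473 d × 86400 s/d = 118300 m ≈ 118 km.

t_c ≈ 1.47 d; D_c ≈ 2.64 mg/L; x_c ≈ 118 km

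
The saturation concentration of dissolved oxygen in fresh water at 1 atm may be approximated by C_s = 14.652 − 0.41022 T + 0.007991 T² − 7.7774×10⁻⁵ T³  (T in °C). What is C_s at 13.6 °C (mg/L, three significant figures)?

C_s = 14.652 − 0.41022×13.6 + 0.007991×13.6² − 7.7774×10⁻⁵×13.6³ = 10.36 mg/L.

C_s ≈ 10.4 mg/L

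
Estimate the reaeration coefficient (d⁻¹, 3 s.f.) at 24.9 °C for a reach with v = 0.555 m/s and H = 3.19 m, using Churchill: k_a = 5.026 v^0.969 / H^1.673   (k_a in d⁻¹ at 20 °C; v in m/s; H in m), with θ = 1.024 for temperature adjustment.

k_a(20) = 5.026 × 0.555^0.969 / 3.19^1.673 = 5.026 × 0.5652 / 6.964 = 0.4079 d⁻¹.
k_a(24.9) = 0.4079 × 1.024^(24.9−20) = 0.4079 × 1.123 = 0.4582 d⁻¹.

k_a ≈ 0.458 d⁻¹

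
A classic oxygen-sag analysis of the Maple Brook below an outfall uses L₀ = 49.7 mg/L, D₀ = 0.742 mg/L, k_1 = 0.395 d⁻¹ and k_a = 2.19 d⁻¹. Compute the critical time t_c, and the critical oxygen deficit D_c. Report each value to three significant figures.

t_c ≈ 0.915 d; D_c ≈ 6.25 mg/L

With k_a/k_1 = 5.544 and 1 − D₀(k_a−k_1)/(k_1 L₀) = 0.9322,
t_c = ln(5.544 × 0.9322) / (2.19 − 0.395) = ln(5.168) / 1.795 = 1.643/1.795 = 0.9151 d.
L(t_c) = L₀ e^(−k_1 t_c) = 49.7 × 0.6967 = 34.62 mg/L, and at the critical point k_a D_c = k_1 L, so D_c = (0.395/2.19) × 34.62 = 6.245 mg/L.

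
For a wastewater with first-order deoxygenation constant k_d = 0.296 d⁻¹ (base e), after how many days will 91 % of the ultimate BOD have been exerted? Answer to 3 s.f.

t ≈ 8.13 d

y/L₀ = 1 − e^(−k_d t) = 0.91 ⇒ e^(−k_d t) = 0.0900
t = −ln(0.0900) / 0.296 = 2.408 / 0.296 = 8.135 d.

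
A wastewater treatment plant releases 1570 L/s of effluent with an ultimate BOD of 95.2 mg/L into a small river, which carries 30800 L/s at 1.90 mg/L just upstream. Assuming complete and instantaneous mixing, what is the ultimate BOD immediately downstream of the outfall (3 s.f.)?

Flow-weighted mixing: C = (Q_r C_r + Q_w C_w)/(Q_r + Q_w)
= (30800×1.90 + 1570×95.2)/(30800 + 1570) = 208000/32370 = 6.425 mg/L.

6.43 mg/L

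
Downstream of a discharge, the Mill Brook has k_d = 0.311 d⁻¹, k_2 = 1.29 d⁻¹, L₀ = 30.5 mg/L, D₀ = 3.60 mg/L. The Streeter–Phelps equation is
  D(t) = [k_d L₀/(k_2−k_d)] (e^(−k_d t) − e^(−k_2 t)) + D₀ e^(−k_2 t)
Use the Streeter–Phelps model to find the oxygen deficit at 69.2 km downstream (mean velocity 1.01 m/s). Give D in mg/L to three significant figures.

Travel time t = x/v = 69.2 km / (1.01 m/s) = 69200 m / 1.01 m/s = 68510 s = 0.7930 d.
k_d L₀/(k_2−k_d) = 0.311×30.5/(1.29−0.311) = 9.486/0.9790 = 9.689 mg/L.
e^(−k_d t) = e^(−0.311×0.7930) = 0.7814; e^(−k_2 t) = e^(−1.29×0.7930) = 0.3595.
D = 9.689 × (0.7814 − 0.3595) + 3.60 × 0.3595 = 4.088 + 1.294 = 5.382 mg/L.

D ≈ 5.38 mg/L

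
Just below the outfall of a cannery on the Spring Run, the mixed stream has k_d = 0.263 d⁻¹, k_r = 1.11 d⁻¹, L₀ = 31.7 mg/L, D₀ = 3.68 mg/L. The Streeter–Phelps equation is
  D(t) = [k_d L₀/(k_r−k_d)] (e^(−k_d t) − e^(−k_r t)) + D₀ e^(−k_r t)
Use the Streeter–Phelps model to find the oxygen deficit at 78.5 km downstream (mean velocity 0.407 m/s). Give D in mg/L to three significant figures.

Travel time t = x/v = 78.5 km / (0.407 m/s) = 78500 m / 0.407 m/s = 192900 s = 2.232 d.
k_d L₀/(k_r−k_d) = 0.263×31.7/(1.11−0.263) = 8.337/0.8470 = 9.843 mg/L.
e^(−k_d t) = e^(−0.263×2.232) = 0.5559; e^(−k_r t) = e^(−1.11×2.232) = 0.08392.
D = 9.843 × (0.5559 − 0.08392) + 3.68 × 0.08392 = 4.646 + 0.3088 = 4.955 mg/L.

D ≈ 4.95 mg/L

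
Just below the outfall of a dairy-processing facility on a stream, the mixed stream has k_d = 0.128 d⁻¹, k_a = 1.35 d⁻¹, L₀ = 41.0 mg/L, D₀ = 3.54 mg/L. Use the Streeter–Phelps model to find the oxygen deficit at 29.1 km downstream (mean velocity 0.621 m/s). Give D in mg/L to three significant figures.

D ≈ 3.64 mg/L

Travel time t = x/v = 29.1 km / (0.621 m/s) = 29100 m / 0.621 m/s = 46860 s = 0.5424 d.
k_d L₀/(k_a−k_d) = 0.128×41.0/(1.35−0.128) = 5.248/1.222 = 4.295 mg/L.
e^(−k_d t) = e^(−0.128×0.5424) = 0.9329; e^(−k_a t) = e^(−1.35×0.5424) = 0.4809.
D = 4.295 × (0.9329 − 0.4809) + 3.54 × 0.4809 = 1.941 + 1.702 = 3.644 mg/L.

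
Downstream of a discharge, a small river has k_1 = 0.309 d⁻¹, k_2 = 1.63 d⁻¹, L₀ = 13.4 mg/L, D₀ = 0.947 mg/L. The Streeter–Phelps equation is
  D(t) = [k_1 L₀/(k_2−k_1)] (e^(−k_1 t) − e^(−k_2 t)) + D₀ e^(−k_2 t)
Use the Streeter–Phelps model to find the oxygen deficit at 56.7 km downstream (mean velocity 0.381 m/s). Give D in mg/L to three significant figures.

D ≈ 1.71 mg/L

Travel time t = x/v = 56.7 km / (0.381 m/s) = 56700 m / 0.381 m/s = 148800 s = 1.722 d.
k_1 L₀/(k_2−k_1) = 0.309×13.4/(1.63−0.309) = 4.141/1.321 = 3.134 mg/L.
e^(−k_1 t) = e^(−0.309×1.722) = 0.5873; e^(−k_2 t) = e^(−1.63×1.722) = 0.06035.
D = 3.134 × (0.5873 − 0.06035) + 0.947 × 0.06035 = 1.652 + 0.05715 = 1.709 mg/L.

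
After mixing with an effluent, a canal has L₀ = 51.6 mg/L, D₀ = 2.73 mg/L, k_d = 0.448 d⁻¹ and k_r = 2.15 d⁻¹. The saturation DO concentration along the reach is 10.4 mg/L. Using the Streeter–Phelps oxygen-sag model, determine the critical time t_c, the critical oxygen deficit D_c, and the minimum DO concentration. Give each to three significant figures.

t_c ≈ 0.790 d; D_c ≈ 7.55 mg/L; min DO ≈ 2.85 mg/L

t_c = [1/(k_r−k_d)] ln[(k_r/k_d)(1 − D₀(k_r−k_d)/(k_d L₀))]
= [1/(2.15−0.448)] ln[(2.15/0.448)(1 − 2.73×1.702/(0.448×51.6))]
= (1/1.702) ln[4.799 × 0.7990] = 0.5875 × ln(3.834) = 0.5875 × 1.344 = 0.7897 d.
D_c = (k_d/k_r) L₀ e^(−k_d t_c) = (0.448/2.15) × 51.6 × e^(−0.448×0.7897) = 0.2084 × 51.6 × 0.7020 = 7.548 mg/L.
Minimum DO = C_s − D_c = 10.4 − 7.548 = 2.852 mg/L.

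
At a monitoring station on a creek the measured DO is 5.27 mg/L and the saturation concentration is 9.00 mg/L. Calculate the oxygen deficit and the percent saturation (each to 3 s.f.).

D = C_s − C = 9.00 − 5.27 = 3.73 mg/L.
% saturation = 5.27/9.00 × 100 = 58.6 %.

D ≈ 3.73 mg/L; 58.6 % saturation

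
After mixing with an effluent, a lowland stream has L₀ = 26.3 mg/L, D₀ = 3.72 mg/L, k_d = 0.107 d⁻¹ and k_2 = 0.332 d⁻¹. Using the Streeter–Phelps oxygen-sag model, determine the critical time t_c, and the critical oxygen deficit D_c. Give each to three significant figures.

t_c = [1/(k_2−k_d)] ln[(k_2/k_d)(1 − D₀(k_2−k_d)/(k_d L₀))]
= [1/(0.332−0.107)] ln[(0.332/0.107)(1 − 3.72×0.2250/(0.107×26.3))]
= (1/0.2250) ln[3.103 × 0.7026] = 4.444 × ln(2.180) = 4.444 × 0.7793 = 3.464 d.
L(t_c) = L₀ e^(−k_d t_c) = 26.3 × 0.6903 = 18.16 mg/L, and at the critical point k_2 D_c = k_d L, so D_c = (0.107/0.332) × 18.16 = 5.851 mg/L.

t_c ≈ 3.46 d; D_c ≈ 5.85 mg/L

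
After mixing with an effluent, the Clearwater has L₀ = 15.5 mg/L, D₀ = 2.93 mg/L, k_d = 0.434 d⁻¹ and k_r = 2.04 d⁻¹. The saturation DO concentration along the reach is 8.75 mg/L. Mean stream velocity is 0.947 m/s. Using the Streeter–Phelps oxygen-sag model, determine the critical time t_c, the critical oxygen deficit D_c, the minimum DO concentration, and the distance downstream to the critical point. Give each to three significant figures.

t_c = [1/(k_r−k_d)] ln[(k_r/k_d)(1 − D₀(k_r−k_d)/(k_d L₀))]
= [1/(2.04−0.434)] ln[(2.04/0.434)(1 − 2.93×1.606/(0.434×15.5))]
= (1/1.606) ln[4.700 × 0.3005] = 0.6227 × ln(1.412) = 0.6227 × 0.3453 = 0.2150 d.
L(t_c) = L₀ e^(−k_d t_c) = 15.5 × 0.9109 = 14.12 mg/L, and at the critical point k_r D_c = k_d L, so D_c = (0.434/2.04) × 14.12 = 3.004 mg/L.
Minimum DO = C_s − D_c = 8.75 − 3.004 = 5.746 mg/L.
x_c = v t_c = 0.947 m/s × 0.2150 d × 86400 s/d = 17590 m ≈ 17.6 km.

t_c ≈ 0.215 d; D_c ≈ 3.00 mg/L; min DO ≈ 5.75 mg/L; x_c ≈ 17.6 km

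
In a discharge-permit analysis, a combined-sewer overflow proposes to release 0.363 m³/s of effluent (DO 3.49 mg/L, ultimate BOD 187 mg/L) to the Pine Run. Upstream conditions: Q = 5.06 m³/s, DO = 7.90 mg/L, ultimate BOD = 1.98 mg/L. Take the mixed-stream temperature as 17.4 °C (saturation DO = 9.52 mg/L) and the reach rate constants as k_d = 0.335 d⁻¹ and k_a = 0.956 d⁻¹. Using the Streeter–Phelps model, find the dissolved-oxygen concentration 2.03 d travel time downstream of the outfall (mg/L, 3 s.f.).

Mixed DO = (5.06×7.90 + 0.363×3.49)/(5.06+0.363) = 41.24/5.423 = 7.605 mg/L.
Mixed L₀ = (5.06×1.98 + 0.363×187)/(5.423) = 77.90/5.423 = 14.36 mg/L.
Initial deficit D₀ = C_s − DO₀ = 9.52 − 7.605 = 1.915 mg/L.
D(2.03) = [0.335×14.36/(0.956−0.335)](e^(−0.335×2.03) − e^(−0.956×2.03)) + 1.915 e^(−0.956×2.03)
= 7.749 × (0.5066 − 0.1436) + 1.915 × 0.1436 = 3.088 mg/L.
DO = 9.52 − 3.088 = 6.432 mg/L.

DO ≈ 6.43 mg/L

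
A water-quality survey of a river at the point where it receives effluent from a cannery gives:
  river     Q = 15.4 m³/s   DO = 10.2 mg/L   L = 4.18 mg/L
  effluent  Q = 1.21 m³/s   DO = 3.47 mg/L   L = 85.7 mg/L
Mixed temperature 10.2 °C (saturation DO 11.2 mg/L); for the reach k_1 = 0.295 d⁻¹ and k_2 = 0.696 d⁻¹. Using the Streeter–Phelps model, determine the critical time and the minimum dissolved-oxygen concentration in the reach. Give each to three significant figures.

Mixed DO = (15.4×10.2 + 1.21×3.47)/(15.4+1.21) = 161.3/16.61 = 9.710 mg/L.
Mixed L₀ = (15.4×4.18 + 1.21×85.7)/(16.61) = 168.1/16.61 = 10.12 mg/L.
Initial deficit D₀ = C_s − DO₀ = 11.2 − 9.710 = 1.490 mg/L.
t_c = (1/0.4010) ln[(0.696/0.295)(1 − 1.490×0.4010/(0.295×10.12))] = 2.494 × ln(1.887) = 1.583 d.
D_c = (0.295/0.696) × 10.12 × e^(−0.295×1.583) = 0.4239 × 10.12 × 0.6268 = 2.688 mg/L.
Minimum DO = 11.2 − 2.688 = 8.512 mg/L.

t_c ≈ 1.58 d; minimum DO ≈ 8.51 mg/L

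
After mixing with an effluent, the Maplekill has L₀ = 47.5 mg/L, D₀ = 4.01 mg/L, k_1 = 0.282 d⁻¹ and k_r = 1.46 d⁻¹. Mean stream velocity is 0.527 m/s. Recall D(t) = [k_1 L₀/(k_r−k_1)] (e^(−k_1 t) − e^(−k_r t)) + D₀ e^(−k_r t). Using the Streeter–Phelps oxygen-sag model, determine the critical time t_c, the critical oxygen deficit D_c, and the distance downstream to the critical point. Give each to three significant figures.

t_c = [1/(k_r−k_1)] ln[(k_r/k_1)(1 − D₀(k_r−k_1)/(k_1 L₀))]
= [1/(1.46−0.282)] ln[(1.46/0.282)(1 − 4.01×1.178/(0.282×47.5))]
= (1/1.178) ln[5.177 × 0.6473] = 0.8489 × ln(3.352) = 0.8489 × 1.209 = 1.027 d.
L(t_c) = L₀ e^(−k_1 t_c) = 47.5 × 0.7486 = 35.56 mg/L, and at the critical point k_r D_c = k_1 L, so D_c = (0.282/1.46) × 35.56 = 6.868 mg/L.
x_c = v t_c = 0.527 m/s × 1.027 d × 86400 s/d = 46750 m ≈ 46.7 km.

t_c ≈ 1.03 d; D_c ≈ 6.87 mg/L; x_c ≈ 46.7 km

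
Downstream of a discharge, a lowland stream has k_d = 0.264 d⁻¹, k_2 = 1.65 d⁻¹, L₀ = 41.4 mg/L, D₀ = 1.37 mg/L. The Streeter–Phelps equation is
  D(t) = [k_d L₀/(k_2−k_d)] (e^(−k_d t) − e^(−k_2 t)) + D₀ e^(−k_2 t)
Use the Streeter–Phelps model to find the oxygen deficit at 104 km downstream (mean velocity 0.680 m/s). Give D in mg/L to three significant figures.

D ≈ 4.59 mg/L

Travel time t = x/v = 104 km / (0.680 m/s) = 104000 m / 0.680 m/s = 152900 s = 1.770 d.
k_d L₀/(k_2−k_d) = 0.264×41.4/(1.65−0.264) = 10.93/1.386 = 7.886 mg/L.
e^(−k_d t) = e^(−0.264×1.770) = 0.6267; e^(−k_2 t) = e^(−1.65×1.770) = 0.05389.
D = 7.886 × (0.6267 − 0.05389) + 1.37 × 0.05389 = 4.517 + 0.07383 = 4.591 mg/L.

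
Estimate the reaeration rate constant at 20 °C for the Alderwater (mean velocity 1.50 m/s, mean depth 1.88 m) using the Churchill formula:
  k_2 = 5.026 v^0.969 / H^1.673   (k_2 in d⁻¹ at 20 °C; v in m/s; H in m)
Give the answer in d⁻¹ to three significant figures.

k_2 ≈ 2.59 d⁻¹

k_2 = 5.026 × 1.50^0.969 / 1.88^1.673 = 5.026 × 1.481 / 2.875 = 2.589 d⁻¹.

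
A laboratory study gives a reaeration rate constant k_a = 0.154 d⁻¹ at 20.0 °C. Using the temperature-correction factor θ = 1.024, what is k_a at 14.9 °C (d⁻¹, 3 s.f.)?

k_a(T₂) = k_a(T₁) · θ^(T₂−T₁) = 0.154 × 1.024^(14.9−20.0)
= 0.154 × 1.024^-5.10 = 0.154 × 0.8861 = 0.1365 d⁻¹.

k_a ≈ 0.136 d⁻¹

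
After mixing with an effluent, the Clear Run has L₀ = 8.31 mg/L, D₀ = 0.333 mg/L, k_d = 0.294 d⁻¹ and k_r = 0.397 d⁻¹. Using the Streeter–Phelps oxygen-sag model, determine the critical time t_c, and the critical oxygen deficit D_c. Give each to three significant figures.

At the critical point dD/dt = 0, so k_d L₀ e^(−k_d t) = k_r D. Substituting D(t) from the Streeter–Phelps equation and solving for t gives
t_c = ln[(k_r/k_d)(1 − D₀(k_r−k_d)/(k_d L₀))] / (k_r−k_d).
Here k_r−k_d = 0.1030 d⁻¹ and 1 − D₀(k_r−k_d)/(k_d L₀) = 1 − 0.333×0.1030/(0.294×8.31) = 0.9860, so
t_c = ln(1.350 × 0.9860) / 0.1030 = 0.2862 / 0.1030 = 2.779 d.
D_c = (k_d/k_r) L₀ e^(−k_d t_c) = (0.294/0.397) × 8.31 × e^(−0.294×2.779) = 0.7406 × 8.31 × 0.4418 = 2.719 mg/L.

t_c ≈ 2.78 d; D_c ≈ 2.72 mg/L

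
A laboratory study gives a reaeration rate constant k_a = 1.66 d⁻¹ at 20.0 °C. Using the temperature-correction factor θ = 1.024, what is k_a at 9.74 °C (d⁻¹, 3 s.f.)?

k_a(T₂) = k_a(T₁) · θ^(T₂−T₁) = 1.66 × 1.024^(9.74−20.0)
= 1.66 × 1.024^-10.3 = 1.66 × 0.7840 = 1.301 d⁻¹.

k_a ≈ 1.30 d⁻¹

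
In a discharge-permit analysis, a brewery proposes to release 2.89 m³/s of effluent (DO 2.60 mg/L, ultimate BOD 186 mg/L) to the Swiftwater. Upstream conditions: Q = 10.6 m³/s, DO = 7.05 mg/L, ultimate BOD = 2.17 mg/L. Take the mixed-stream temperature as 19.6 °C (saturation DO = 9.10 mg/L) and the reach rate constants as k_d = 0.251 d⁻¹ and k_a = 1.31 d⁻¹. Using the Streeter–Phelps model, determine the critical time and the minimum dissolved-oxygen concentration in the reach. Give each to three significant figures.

t_c ≈ 1.22 d; minimum DO ≈ 3.23 mg/L

Mixed DO = (10.6×7.05 + 2.89×2.60)/(10.6+2.89) = 82.24/13.49 = 6.097 mg/L.
Mixed L₀ = (10.6×2.17 + 2.89×186)/(13.49) = 560.5/13.49 = 41.55 mg/L.
Initial deficit D₀ = C_s − DO₀ = 9.10 − 6.097 = 3.003 mg/L.
t_c = (1/1.059) ln[(1.31/0.251)(1 − 3.003×1.059/(0.251×41.55))] = 0.9443 × ln(3.628) = 1.217 d.
D_c = (0.251/1.31) × 41.55 × e^(−0.251×1.217) = 0.1916 × 41.55 × 0.7368 = 5.866 mg/L.
Minimum DO = 9.10 − 5.866 = 3.234 mg/L.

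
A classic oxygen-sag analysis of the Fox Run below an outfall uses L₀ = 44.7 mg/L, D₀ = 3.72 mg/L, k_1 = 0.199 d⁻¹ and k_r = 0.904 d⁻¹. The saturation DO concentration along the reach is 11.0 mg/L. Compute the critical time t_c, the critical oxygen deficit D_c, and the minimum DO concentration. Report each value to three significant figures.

t_c ≈ 1.65 d; D_c ≈ 7.08 mg/L; min DO ≈ 3.92 mg/L

At the critical point dD/dt = 0, so k_1 L₀ e^(−k_1 t) = k_r D. Substituting D(t) from the Streeter–Phelps equation and solving for t gives
t_c = ln[(k_r/k_1)(1 − D₀(k_r−k_1)/(k_1 L₀))] / (k_r−k_1).
Here k_r−k_1 = 0.7050 d⁻¹ and 1 − D₀(k_r−k_1)/(k_1 L₀) = 1 − 3.72×0.7050/(0.199×44.7) = 0.7052, so
t_c = ln(4.543 × 0.7052) / 0.7050 = 1.164 / 0.7050 = 1.651 d.
D_c = (k_1/k_r) L₀ e^(−k_1 t_c) = (0.199/0.904) × 44.7 × e^(−0.199×1.651) = 0.2201 × 44.7 × 0.7199 = 7.084 mg/L.
Minimum DO = C_s − D_c = 11.0 − 7.084 = 3.916 mg/L.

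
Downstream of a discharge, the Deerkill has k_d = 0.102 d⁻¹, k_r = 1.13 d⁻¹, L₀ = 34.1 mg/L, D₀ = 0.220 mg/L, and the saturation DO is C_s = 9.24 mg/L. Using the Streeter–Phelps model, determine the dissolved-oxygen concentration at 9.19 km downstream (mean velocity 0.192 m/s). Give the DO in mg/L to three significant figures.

DO ≈ 7.73 mg/L

Travel time t = x/v = 9.19 km / (0.192 m/s) = 9190 m / 0.192 m/s = 47860 s = 0.5540 d.
k_d L₀/(k_r−k_d) = 0.102×34.1/(1.13−0.102) = 3.478/1.028 = 3.383 mg/L.
e^(−k_d t) = e^(−0.102×0.5540) = 0.9451; e^(−k_r t) = e^(−1.13×0.5540) = 0.5347.
D = 3.383 × (0.9451 − 0.5347) + 0.220 × 0.5347 = 1.388 + 0.1176 = 1.506 mg/L.
DO = C_s − D = 9.24 − 1.506 = 7.734 mg/L.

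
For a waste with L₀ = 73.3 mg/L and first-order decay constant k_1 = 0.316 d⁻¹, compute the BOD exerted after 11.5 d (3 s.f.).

y_t = L₀(1 − e^(−k_1 t)) = 73.3 × (1 − e^(−0.316×11.5))
= 73.3 × (1 − 0.02641) = 73.3 × 0.9736 = 71.36 mg/L.

y ≈ 71.4 mg/L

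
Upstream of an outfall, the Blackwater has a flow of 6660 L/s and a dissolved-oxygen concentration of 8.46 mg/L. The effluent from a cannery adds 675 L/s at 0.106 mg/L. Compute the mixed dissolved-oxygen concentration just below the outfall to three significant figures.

7.69 mg/L

Flow-weighted mixing: C = (Q_r C_r + Q_w C_w)/(Q_r + Q_w)
= (6660×8.46 + 675×0.106)/(6660 + 675) = 56420/7335 = 7.691 mg/L.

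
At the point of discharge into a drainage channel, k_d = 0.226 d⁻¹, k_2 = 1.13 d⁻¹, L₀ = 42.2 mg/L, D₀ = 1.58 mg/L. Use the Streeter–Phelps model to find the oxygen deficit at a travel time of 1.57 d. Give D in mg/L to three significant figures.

k_d L₀/(k_2−k_d) = 0.226×42.2/(1.13−0.226) = 9.537/0.9040 = 10.55 mg/L.
e^(−k_d t) = e^(−0.226×1.570) = 0.7013; e^(−k_2 t) = e^(−1.13×1.570) = 0.1696.
D = 10.55 × (0.7013 − 0.1696) + 1.58 × 0.1696 = 5.609 + 0.2680 = 5.877 mg/L.

D ≈ 5.88 mg/L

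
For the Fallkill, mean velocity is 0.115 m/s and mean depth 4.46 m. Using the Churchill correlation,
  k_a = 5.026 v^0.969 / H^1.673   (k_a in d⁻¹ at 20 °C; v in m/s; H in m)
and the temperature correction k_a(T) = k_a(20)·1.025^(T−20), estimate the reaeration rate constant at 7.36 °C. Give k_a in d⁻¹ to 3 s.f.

k_a ≈ 0.0371 d⁻¹

k_a(20) = 5.026 × 0.115^0.969 / 4.46^1.673 = 5.026 × 0.1230 / 12.20 = 0.05066 d⁻¹.
k_a(7.36) = 0.05066 × 1.025^(7.36−20) = 0.05066 × 0.7319 = 0.03708 d⁻¹.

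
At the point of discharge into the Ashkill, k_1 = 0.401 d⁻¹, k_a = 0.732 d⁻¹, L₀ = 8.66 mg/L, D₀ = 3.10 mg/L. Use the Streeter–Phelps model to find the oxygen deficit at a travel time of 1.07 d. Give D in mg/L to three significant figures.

D ≈ 3.45 mg/L

k_1 L₀/(k_a−k_1) = 0.401×8.66/(0.732−0.401) = 3.473/0.3310 = 10.49 mg/L.
e^(−k_1 t) = e^(−0.401×1.070) = 0.6511; e^(−k_a t) = e^(−0.732×1.070) = 0.4569.
D = 10.49 × (0.6511 − 0.4569) + 3.10 × 0.4569 = 2.037 + 1.416 = 3.454 mg/L.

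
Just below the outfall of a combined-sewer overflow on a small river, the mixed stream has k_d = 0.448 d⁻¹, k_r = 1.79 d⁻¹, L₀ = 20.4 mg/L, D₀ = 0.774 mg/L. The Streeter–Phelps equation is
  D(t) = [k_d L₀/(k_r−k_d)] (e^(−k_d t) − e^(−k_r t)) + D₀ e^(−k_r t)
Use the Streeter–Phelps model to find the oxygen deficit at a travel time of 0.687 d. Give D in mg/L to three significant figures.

D ≈ 3.24 mg/L

k_d L₀/(k_r−k_d) = 0.448×20.4/(1.79−0.448) = 9.139/1.342 = 6.810 mg/L.
e^(−k_d t) = e^(−0.448×0.6870) = 0.7351; e^(−k_r t) = e^(−1.79×0.6870) = 0.2924.
D = 6.810 × (0.7351 − 0.2924) + 0.774 × 0.2924 = 3.015 + 0.2263 = 3.241 mg/L.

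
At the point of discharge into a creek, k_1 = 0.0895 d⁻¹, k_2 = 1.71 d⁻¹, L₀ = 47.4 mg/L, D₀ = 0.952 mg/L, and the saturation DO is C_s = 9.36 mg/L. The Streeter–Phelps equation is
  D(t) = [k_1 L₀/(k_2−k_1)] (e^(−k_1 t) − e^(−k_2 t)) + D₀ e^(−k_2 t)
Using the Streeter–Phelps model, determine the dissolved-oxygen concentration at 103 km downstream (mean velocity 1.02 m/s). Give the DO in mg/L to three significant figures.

Travel time t = x/v = 103 km / (1.02 m/s) = 103000 m / 1.02 m/s = 101000 s = 1.169 d.
k_1 L₀/(k_2−k_1) = 0.0895×47.4/(1.71−0.0895) = 4.242/1.621 = 2.618 mg/L.
e^(−k_1 t) = e^(−0.0895×1.169) = 0.9007; e^(−k_2 t) = e^(−1.71×1.169) = 0.1355.
D = 2.618 × (0.9007 − 0.1355) + 0.952 × 0.1355 = 2.003 + 0.1290 = 2.132 mg/L.
DO = C_s − D = 9.36 − 2.132 = 7.228 mg/L.

DO ≈ 7.23 mg/L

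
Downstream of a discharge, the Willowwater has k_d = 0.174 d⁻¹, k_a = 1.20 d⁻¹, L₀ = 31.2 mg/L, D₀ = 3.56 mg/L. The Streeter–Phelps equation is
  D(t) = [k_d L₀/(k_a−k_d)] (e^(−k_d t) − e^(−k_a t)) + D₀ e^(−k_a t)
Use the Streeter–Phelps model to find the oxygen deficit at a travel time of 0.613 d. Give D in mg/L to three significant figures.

k_d L₀/(k_a−k_d) = 0.174×31.2/(1.20−0.174) = 5.429/1.026 = 5.291 mg/L.
e^(−k_d t) = e^(−0.174×0.6130) = 0.8988; e^(−k_a t) = e^(−1.20×0.6130) = 0.4792.
D = 5.291 × (0.8988 − 0.4792) + 3.56 × 0.4792 = 2.220 + 1.706 = 3.926 mg/L.

D ≈ 3.93 mg/L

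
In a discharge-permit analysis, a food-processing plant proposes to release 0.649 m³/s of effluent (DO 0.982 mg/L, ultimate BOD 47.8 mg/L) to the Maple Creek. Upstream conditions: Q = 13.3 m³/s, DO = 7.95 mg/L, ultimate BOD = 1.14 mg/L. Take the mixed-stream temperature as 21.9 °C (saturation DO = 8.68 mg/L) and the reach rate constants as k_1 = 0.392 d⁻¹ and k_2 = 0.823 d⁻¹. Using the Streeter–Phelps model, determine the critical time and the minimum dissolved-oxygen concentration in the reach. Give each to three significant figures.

Mixed DO = (13.3×7.95 + 0.649×0.982)/(13.3+0.649) = 106.4/13.95 = 7.626 mg/L.
Mixed L₀ = (13.3×1.14 + 0.649×47.8)/(13.95) = 46.18/13.95 = 3.311 mg/L.
Initial deficit D₀ = C_s − DO₀ = 8.68 − 7.626 = 1.054 mg/L.
t_c = (1/0.4310) ln[(0.823/0.392)(1 − 1.054×0.4310/(0.392×3.311))] = 2.320 × ln(1.365) = 0.7211 d.
D_c = (0.392/0.823) × 3.311 × e^(−0.392×0.7211) = 0.4763 × 3.311 × 0.7538 = 1.189 mg/L.
Minimum DO = 8.68 − 1.189 = 7.491 mg/L.

t_c ≈ 0.721 d; minimum DO ≈ 7.49 mg/L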